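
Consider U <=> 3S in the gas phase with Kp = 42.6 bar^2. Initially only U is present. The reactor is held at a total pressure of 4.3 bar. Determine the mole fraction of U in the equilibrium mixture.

y_U = 0.212

Let X = conversion of U (basis 1 mol U); extent of reaction ξ = X.
Mole table: n_U = 1 − X; n_S = 3X.
Total moles n_T = 1 + 2X.
Mole fractions y_i = n_i/n_T; Kp = p_S^3 / (p_U) with p_i = y_i·P.
Substituting and setting equal to 42.6 bar^2 gives a polynomial in X; the root in (0,1) is X = 0.553.
Then n_U = 0.447, n_T = 2.11, so y_U = 0.212.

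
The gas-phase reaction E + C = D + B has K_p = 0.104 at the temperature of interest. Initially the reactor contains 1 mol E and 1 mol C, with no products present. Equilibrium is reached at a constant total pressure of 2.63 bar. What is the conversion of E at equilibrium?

Let X = conversion of E (basis 1 mol E); extent of reaction ξ = X.
Species balance: n_E = 1 − X; n_C = 1 − X; n_D = X; n_B = X.
Since Δν = 0, n_T = 2 throughout.
y_i = n_i/n_T, p_i = y_i·P. K_p = p_D p_B / (p_E p_C).
Equating to 0.104 and solving on 0 < X < 1: X = 0.244.

X = 0.244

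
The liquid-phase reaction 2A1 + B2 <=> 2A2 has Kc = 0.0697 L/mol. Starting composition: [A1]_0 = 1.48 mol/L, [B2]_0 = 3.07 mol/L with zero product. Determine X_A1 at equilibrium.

Let X = conversion of A1; extent ξ = 1.48X/2 mol/L.
Concentrations: [A1] = 1.48 − 1.48X; [B2] = 3.07 − 0.74X; [A2] = 1.48X.
Kc = [A2]^2 / ([A1]^2 [B2]).
Equating to 0.0697 L/mol: the physical root is X = 0.308.

X = 0.308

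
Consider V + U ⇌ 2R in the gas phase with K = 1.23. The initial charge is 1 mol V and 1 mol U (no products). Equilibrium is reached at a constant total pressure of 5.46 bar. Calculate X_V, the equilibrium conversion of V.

X = 0.357

Take 1 mol V as basis and let X be its fractional conversion, so ξ = X.
Species balance: n_V = 1 − X; n_U = 1 − X; n_R = 2X.
n_T stays at 2 (no change in mole number).
Mole fractions y_i = n_i/n_T; K = p_R^2 / (p_V p_U) with p_i = y_i·P.
This yields a degree-2 equation in X; solving on (0,1), X = 0.357.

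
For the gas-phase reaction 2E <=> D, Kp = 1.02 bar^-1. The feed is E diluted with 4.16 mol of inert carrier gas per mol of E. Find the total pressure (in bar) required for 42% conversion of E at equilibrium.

P = 3.03 bar

Let X = conversion of E (basis 1 mol E); extent of reaction ξ = 0.5X.
Mole table: n_E = 1 − X; n_D = 0.5X; n_I = 4.16 (inert).
Total moles n_T = 5.16 − 0.5X.
Kp = p_D / (p_E^2) with p_i = (n_i/n_T)·P.
At X = 0.42: the mole-fraction product g(X) = Π y_i^ν_i = 3.09. Since Kp = g(X)·P^{-1}, P = (g/Kp)^(1/1) = (3.09/1.02)^(1/1) = 3.03 bar.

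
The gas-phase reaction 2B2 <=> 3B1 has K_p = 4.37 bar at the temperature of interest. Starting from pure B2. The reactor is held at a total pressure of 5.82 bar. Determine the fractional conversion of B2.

X = 0.440

Basis: 1 mol B2 initially; let X = conversion of B2. Extent ξ = 0.5X.
Species balance: n_B2 = 1 − X; n_B1 = 1.5X.
Total moles n_T = 1 + 0.5X.
y_i = n_i/n_T, p_i = y_i·P. K_p = p_B1^3 / (p_B2^2).
This yields a degree-3 equation in X; solving on (0,1), X = 0.440.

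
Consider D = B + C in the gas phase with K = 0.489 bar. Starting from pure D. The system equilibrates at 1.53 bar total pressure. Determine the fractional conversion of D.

Take 1 mol D as basis and let X be its fractional conversion, so ξ = X.
At extent ξ: n_D = 1 − X; n_B = X; n_C = X.
Total moles n_T = 1 + X.
With p_i = (n_i/n_T)P, K = p_B p_C / (p_D).
Equating to 0.489 bar and solving on 0 < X < 1: X = 0.492.

X = 0.492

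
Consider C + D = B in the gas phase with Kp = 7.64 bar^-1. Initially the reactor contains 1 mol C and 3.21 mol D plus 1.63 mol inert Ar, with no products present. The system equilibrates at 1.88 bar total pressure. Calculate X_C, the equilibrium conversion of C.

Let X = conversion of C (basis 1 mol C); extent of reaction ξ = X.
Species balance: n_C = 1 − X; n_D = 3.21 − X; n_B = X; n_I = 1.63 (inert).
n_T = Σnᵢ = 5.84 − X.
Mole fractions y_i = n_i/n_T; Kp = p_B / (p_C p_D) with p_i = y_i·P.
Substituting and setting equal to 7.64 bar^-1 gives a polynomial in X; the root in (0,1) is X = 0.871.

X = 0.871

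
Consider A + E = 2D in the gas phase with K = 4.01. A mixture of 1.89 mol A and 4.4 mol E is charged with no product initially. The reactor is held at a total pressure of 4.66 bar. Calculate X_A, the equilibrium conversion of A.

Basis: 1.89 mol A initially; let X = conversion of A. Extent ξ = 1.89X.
Mole table: n_A = 1.89 − 1.89X; n_E = 4.4 − 1.89X; n_D = 3.78X.
n_T stays at 6.29 (no change in mole number).
y_i = n_i/n_T, p_i = y_i·P. K = p_D^2 / (p_A p_E).
Substituting and setting equal to 4.01 gives a polynomial in X; the root in (0,1) is X = 0.700.

X = 0.700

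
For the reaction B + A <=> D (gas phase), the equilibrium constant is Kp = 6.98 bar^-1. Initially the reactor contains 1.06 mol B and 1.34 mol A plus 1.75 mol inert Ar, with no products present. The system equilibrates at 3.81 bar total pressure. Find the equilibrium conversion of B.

X = 0.799

Take 1.06 mol B as basis and let X be its fractional conversion, so ξ = 1.06X.
Mole table: n_B = 1.06 − 1.06X; n_A = 1.34 − 1.06X; n_D = 1.06X; n_I = 1.75 (inert).
n_T = Σnᵢ = 4.15 − 1.06X.
With p_i = (n_i/n_T)P, Kp = p_D / (p_B p_A).
Equating to 6.98 bar^-1 and solving on 0 < X < 1: X = 0.799.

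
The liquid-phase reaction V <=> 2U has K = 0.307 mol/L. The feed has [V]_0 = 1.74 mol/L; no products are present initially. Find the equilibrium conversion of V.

Let X = conversion of V; extent ξ = 1.74·X mol/L.
Concentrations: [V] = 1.74 − 1.74X; [U] = 3.48X.
K = [U]^2 / ([V]).
Setting equal to 0.307 and solving for X on (0,1) gives X = 0.189.

X = 0.189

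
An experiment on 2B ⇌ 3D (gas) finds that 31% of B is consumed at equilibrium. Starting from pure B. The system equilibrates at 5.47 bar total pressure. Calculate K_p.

Let X = conversion of B (basis 1 mol B); extent of reaction ξ = 0.5X.
Mole table: n_B = 1 − X; n_D = 1.5X.
n_T = Σnᵢ = 1 + 0.5X.
At X = 0.31: n_B = 0.69, n_D = 0.465, n_T = 1.15.
p_i = (n_i/n_T)·P. K_p = p_D^3 / (p_B^2) = 1 bar.

K_p = 1 bar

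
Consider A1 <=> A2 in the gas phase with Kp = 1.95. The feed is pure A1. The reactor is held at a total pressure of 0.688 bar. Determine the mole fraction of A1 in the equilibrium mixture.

Let X = conversion of A1 (basis 1 mol A1); extent of reaction ξ = X.
Moles: n_A1 = 1 − X; n_A2 = X.
Total moles n_T = 1 (Δν = 0, constant).
y_i = n_i/n_T, p_i = y_i·P. Kp = p_A2 / (p_A1).
Substituting and setting equal to 1.95 gives a polynomial in X; the root in (0,1) is X = 0.661.
Then n_A1 = 0.339, n_T = 1, so y_A1 = 0.339.

y_A1 = 0.339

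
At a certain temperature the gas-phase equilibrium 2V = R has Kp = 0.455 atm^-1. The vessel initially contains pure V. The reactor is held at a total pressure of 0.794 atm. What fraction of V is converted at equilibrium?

X = 0.360

Take 1 mol V as basis and let X be its fractional conversion, so ξ = 0.5X.
Species balance: n_V = 1 − X; n_R = 0.5X.
Total moles n_T = 1 − 0.5X.
Mole fractions y_i = n_i/n_T; Kp = p_R / (p_V^2) with p_i = y_i·P.
Equating to 0.455 atm^-1 and solving on 0 < X < 1: X = 0.360.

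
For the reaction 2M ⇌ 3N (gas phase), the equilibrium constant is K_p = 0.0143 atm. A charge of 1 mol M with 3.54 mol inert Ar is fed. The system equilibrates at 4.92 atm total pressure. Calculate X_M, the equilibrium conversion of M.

Let X = conversion of M (basis 1 mol M); extent of reaction ξ = 0.5X.
Mole table: n_M = 1 − X; n_N = 1.5X; n_I = 3.54 (inert).
Total moles n_T = 4.54 + 0.5X.
Mole fractions y_i = n_i/n_T; K_p = p_N^3 / (p_M^2) with p_i = y_i·P.
Substituting and setting equal to 0.0143 atm gives a polynomial in X; the root in (0,1) is X = 0.143.

X = 0.143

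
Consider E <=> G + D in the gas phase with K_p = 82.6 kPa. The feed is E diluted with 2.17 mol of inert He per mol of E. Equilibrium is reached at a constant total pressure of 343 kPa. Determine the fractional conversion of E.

X = 0.602

Take 1 mol E as basis and let X be its fractional conversion, so ξ = X.
Species balance: n_E = 1 − X; n_G = X; n_D = X; n_I = 2.17 (inert).
Total moles n_T = 3.17 + X.
Mole fractions y_i = n_i/n_T; K_p = p_G p_D / (p_E) with p_i = y_i·P.
Substituting and setting equal to 82.6 kPa gives a polynomial in X; the root in (0,1) is X = 0.602.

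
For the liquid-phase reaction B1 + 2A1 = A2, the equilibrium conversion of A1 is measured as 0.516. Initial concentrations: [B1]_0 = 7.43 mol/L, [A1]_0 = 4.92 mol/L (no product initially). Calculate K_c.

K_c = 0.0363 (mol/L)^-2

Let X = conversion of A1.
Concentrations: [B1] = 7.43 − 2.46X; [A1] = 4.92 − 4.92X; [A2] = 2.46X.
At X = 0.516: [B1] = 6.16, [A1] = 2.38, [A2] = 1.27.
K_c = [A2] / ([B1] [A1]^2) = 0.0363 (mol/L)^-2.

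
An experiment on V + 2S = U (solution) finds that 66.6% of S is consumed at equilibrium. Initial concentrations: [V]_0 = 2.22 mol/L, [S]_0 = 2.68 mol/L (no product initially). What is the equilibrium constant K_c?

K_c = 0.839 (mol/L)^-2

Let X = conversion of S.
Concentrations: [V] = 2.22 − 1.34X; [S] = 2.68 − 2.68X; [U] = 1.34X.
At X = 0.666: [V] = 1.33, [S] = 0.895, [U] = 0.892.
K_c = [U] / ([V] [S]^2) = 0.839 (mol/L)^-2.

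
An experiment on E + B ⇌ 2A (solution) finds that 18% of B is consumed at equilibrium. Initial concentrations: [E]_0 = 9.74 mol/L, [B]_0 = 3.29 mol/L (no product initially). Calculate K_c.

Let X = conversion of B.
Concentrations: [E] = 9.74 − 3.29X; [B] = 3.29 − 3.29X; [A] = 6.58X.
At X = 0.18: [E] = 9.15, [B] = 2.7, [A] = 1.18.
K_c = [A]^2 / ([E] [B]) = 0.0568.

K_c = 0.0568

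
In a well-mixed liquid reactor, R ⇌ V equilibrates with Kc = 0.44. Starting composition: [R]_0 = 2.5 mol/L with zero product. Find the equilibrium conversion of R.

Let X = conversion of R; extent ξ = 2.5·X mol/L.
Concentrations: [R] = 2.5 − 2.5X; [V] = 2.5X.
Kc = [V] / ([R]).
Solving Kc = 0.44 for X ∈ (0,1): X = 0.306.

X = 0.306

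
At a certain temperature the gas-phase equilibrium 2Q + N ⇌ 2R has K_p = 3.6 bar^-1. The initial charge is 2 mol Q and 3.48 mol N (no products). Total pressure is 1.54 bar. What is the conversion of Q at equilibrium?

Let X = conversion of Q (basis 2 mol Q); extent of reaction ξ = X.
Moles: n_Q = 2 − 2X; n_N = 3.48 − X; n_R = 2X.
Summing: n_T = 5.48 − X.
With p_i = (n_i/n_T)P, K_p = p_R^2 / (p_Q^2 p_N).
This yields a degree-3 equation in X; solving on (0,1), X = 0.643.

X = 0.643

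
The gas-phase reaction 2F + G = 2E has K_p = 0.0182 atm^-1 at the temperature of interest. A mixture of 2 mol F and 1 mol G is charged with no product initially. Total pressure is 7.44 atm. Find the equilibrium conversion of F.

X = 0.166

Let X = conversion of F (basis 2 mol F); extent of reaction ξ = X.
At extent ξ: n_F = 2 − 2X; n_G = 1 − X; n_E = 2X.
Summing: n_T = 3 − X.
With p_i = (n_i/n_T)P, K_p = p_E^2 / (p_F^2 p_G).
This yields a degree-3 equation in X; solving on (0,1), X = 0.166.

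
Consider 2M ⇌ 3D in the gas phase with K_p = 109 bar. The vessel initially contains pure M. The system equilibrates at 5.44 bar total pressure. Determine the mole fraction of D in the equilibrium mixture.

Take 1 mol M as basis and let X be its fractional conversion, so ξ = 0.5X.
Mole table: n_M = 1 − X; n_D = 1.5X.
Total moles n_T = 1 + 0.5X.
With p_i = (n_i/n_T)P, K_p = p_D^3 / (p_M^2).
Substituting and setting equal to 109 bar gives a polynomial in X; the root in (0,1) is X = 0.766.
Then n_D = 1.15, n_T = 1.38, so y_D = 0.831.

y_D = 0.831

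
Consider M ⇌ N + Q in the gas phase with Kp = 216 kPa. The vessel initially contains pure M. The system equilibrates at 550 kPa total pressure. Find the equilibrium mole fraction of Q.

Let X = conversion of M (basis 1 mol M); extent of reaction ξ = X.
Species balance: n_M = 1 − X; n_N = X; n_Q = X.
Total moles n_T = 1 + X.
With p_i = (n_i/n_T)P, Kp = p_N p_Q / (p_M).
Setting this equal to 216 kPa and taking the physical root (0 < X < 1) gives X = 0.531.
Then n_Q = 0.531, n_T = 1.53, so y_Q = 0.347.

y_Q = 0.347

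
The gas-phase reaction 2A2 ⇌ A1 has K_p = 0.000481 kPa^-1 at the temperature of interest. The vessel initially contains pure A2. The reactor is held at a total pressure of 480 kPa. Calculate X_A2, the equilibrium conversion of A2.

X = 0.279

Let X = conversion of A2 (basis 1 mol A2); extent of reaction ξ = 0.5X.
Mole table: n_A2 = 1 − X; n_A1 = 0.5X.
n_T = Σnᵢ = 1 − 0.5X.
Mole fractions y_i = n_i/n_T; K_p = p_A1 / (p_A2^2) with p_i = y_i·P.
This yields a degree-2 equation in X; solving on (0,1), X = 0.279.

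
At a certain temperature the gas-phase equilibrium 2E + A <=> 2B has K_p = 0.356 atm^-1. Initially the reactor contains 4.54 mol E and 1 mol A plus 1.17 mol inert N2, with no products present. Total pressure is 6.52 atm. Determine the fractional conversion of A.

X = 0.624

Let X = conversion of A (basis 1 mol A); extent of reaction ξ = X.
Species balance: n_E = 4.54 − 2X; n_A = 1 − X; n_B = 2X; n_I = 1.17 (inert).
Summing: n_T = 6.71 − X.
With p_i = (n_i/n_T)P, K_p = p_B^2 / (p_E^2 p_A).
Setting this equal to 0.356 atm^-1 and taking the physical root (0 < X < 1) gives X = 0.624.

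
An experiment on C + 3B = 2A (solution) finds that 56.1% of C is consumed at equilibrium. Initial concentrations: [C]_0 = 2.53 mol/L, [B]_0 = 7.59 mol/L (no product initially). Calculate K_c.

Let X = conversion of C.
Concentrations: [C] = 2.53 − 2.53X; [B] = 7.59 − 7.59X; [A] = 5.06X.
At X = 0.561: [C] = 1.11, [B] = 3.33, [A] = 2.84.
K_c = [A]^2 / ([C] [B]^3) = 0.196 (mol/L)^-2.

K_c = 0.196 (mol/L)^-2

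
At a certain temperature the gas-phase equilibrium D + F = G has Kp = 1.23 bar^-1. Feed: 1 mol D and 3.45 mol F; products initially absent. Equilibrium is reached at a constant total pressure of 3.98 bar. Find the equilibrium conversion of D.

Basis: 1 mol D initially; let X = conversion of D. Extent ξ = X.
Mole table: n_D = 1 − X; n_F = 3.45 − X; n_G = X.
n_T = Σnᵢ = 4.45 − X.
Mole fractions y_i = n_i/n_T; Kp = p_G / (p_D p_F) with p_i = y_i·P.
Substituting and setting equal to 1.23 bar^-1 gives a polynomial in X; the root in (0,1) is X = 0.781.

X = 0.781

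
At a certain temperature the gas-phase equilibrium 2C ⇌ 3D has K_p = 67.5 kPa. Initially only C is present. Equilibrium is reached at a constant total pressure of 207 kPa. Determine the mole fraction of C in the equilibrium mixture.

Take 1 mol C as basis and let X be its fractional conversion, so ξ = 0.5X.
Species balance: n_C = 1 − X; n_D = 1.5X.
Summing: n_T = 1 + 0.5X.
y_i = n_i/n_T, p_i = y_i·P. K_p = p_D^3 / (p_C^2).
Substituting and setting equal to 67.5 kPa gives a polynomial in X; the root in (0,1) is X = 0.360.
Then n_C = 0.64, n_T = 1.18, so y_C = 0.542.

y_C = 0.542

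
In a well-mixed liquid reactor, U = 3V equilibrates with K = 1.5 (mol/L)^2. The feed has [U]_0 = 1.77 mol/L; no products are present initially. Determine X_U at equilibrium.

Let X = conversion of U; extent ξ = 1.77·X mol/L.
Concentrations: [U] = 1.77 − 1.77X; [V] = 5.31X.
K = [V]^3 / ([U]).
This equals 1.5 at X = 0.238 (the root in 0 < X < 1).

X = 0.238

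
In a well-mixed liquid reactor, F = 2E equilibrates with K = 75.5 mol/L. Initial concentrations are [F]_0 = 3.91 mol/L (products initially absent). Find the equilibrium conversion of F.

Let X = conversion of F; extent ξ = 3.91·X mol/L.
Concentrations: [F] = 3.91 − 3.91X; [E] = 7.82X.
K = [E]^2 / ([F]).
This equals 75.5 at X = 0.850 (the root in 0 < X < 1).

X = 0.850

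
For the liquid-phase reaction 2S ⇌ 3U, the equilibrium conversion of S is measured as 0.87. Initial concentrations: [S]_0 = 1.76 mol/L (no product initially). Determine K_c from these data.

K_c = 231 mol/L

Let X = conversion of S.
Concentrations: [S] = 1.76 − 1.76X; [U] = 2.64X.
At X = 0.87: [S] = 0.229, [U] = 2.3.
K_c = [U]^3 / ([S]^2) = 231 mol/L.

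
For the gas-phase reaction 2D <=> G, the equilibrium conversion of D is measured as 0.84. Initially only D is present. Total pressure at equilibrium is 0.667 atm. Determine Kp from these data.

Kp = 14.3 atm^-1

Basis: 1 mol D initially; let X = conversion of D. Extent ξ = 0.5X.
Moles: n_D = 1 − X; n_G = 0.5X.
n_T = Σnᵢ = 1 − 0.5X.
At X = 0.84: n_D = 0.16, n_G = 0.42, n_T = 0.58.
p_i = (n_i/n_T)·P. Kp = p_G / (p_D^2) = 14.3 atm^-1.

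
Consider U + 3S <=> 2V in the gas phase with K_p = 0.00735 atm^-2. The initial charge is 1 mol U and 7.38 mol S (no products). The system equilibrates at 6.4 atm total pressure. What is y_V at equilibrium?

y_V = 0.111

Basis: 1 mol U initially; let X = conversion of U. Extent ξ = X.
Species balance: n_U = 1 − X; n_S = 7.38 − 3X; n_V = 2X.
Summing: n_T = 8.38 − 2X.
With p_i = (n_i/n_T)P, K_p = p_V^2 / (p_U p_S^3).
Substituting and setting equal to 0.00735 atm^-2 gives a polynomial in X; the root in (0,1) is X = 0.420.
Then n_V = 0.839, n_T = 7.54, so y_V = 0.111.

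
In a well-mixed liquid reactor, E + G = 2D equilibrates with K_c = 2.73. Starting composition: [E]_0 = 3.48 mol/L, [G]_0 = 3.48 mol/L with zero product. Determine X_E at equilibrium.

X = 0.452

Let X = conversion of E; extent ξ = 3.48·X mol/L.
Concentrations: [E] = 3.48 − 3.48X; [G] = 3.48 − 3.48X; [D] = 6.96X.
K_c = [D]^2 / ([E] [G]).
Solving K_c = 2.73 for X ∈ (0,1): X = 0.452.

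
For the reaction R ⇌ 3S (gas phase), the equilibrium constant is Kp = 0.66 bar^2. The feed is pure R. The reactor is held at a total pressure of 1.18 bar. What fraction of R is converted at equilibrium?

X = 0.318

Take 1 mol R as basis and let X be its fractional conversion, so ξ = X.
Mole table: n_R = 1 − X; n_S = 3X.
Total moles n_T = 1 + 2X.
y_i = n_i/n_T, p_i = y_i·P. Kp = p_S^3 / (p_R).
Equating to 0.66 bar^2 and solving on 0 < X < 1: X = 0.318.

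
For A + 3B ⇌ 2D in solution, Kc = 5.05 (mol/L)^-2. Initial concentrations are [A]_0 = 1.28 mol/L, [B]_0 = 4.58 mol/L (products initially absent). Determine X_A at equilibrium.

X = 0.804

Let X = conversion of A; extent ξ = 1.28·X mol/L.
Concentrations: [A] = 1.28 − 1.28X; [B] = 4.58 − 3.84X; [D] = 2.56X.
Kc = [D]^2 / ([A] [B]^3).
Equating to 5.05 (mol/L)^-2: the physical root is X = 0.804.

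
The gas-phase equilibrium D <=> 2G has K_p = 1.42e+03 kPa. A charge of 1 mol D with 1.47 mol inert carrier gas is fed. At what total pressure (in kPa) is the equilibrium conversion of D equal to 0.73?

Basis: 1 mol D initially; let X = conversion of D. Extent ξ = X.
At extent ξ: n_D = 1 − X; n_G = 2X; n_I = 1.47 (inert).
n_T = Σnᵢ = 2.47 + X.
K_p = p_G^2 / (p_D) with p_i = (n_i/n_T)·P.
At X = 0.73: the mole-fraction product g(X) = Π y_i^ν_i = 2.467. Since K_p = g(X)·P^{1}, P = (K_p/g)^(1/1) = (1.42e+03/2.467)^(1/1) = 576 kPa.

P = 576 kPa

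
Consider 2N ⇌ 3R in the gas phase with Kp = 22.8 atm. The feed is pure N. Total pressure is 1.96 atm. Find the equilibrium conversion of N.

Let X = conversion of N (basis 1 mol N); extent of reaction ξ = 0.5X.
Species balance: n_N = 1 − X; n_R = 1.5X.
Total moles n_T = 1 + 0.5X.
With p_i = (n_i/n_T)P, Kp = p_R^3 / (p_N^2).
This yields a degree-3 equation in X; solving on (0,1), X = 0.719.

X = 0.719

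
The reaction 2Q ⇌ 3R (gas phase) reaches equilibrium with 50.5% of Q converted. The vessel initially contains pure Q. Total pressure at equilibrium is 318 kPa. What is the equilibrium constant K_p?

Let X = conversion of Q (basis 1 mol Q); extent of reaction ξ = 0.5X.
Species balance: n_Q = 1 − X; n_R = 1.5X.
Total moles n_T = 1 + 0.5X.
At X = 0.505: n_Q = 0.495, n_R = 0.758, n_T = 1.25.
p_i = (n_i/n_T)·P. K_p = p_R^3 / (p_Q^2) = 450 kPa.

K_p = 450 kPa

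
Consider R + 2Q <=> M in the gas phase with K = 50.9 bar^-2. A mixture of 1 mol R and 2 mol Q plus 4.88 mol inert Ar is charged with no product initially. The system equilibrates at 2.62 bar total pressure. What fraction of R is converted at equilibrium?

X = 0.722

Take 1 mol R as basis and let X be its fractional conversion, so ξ = X.
Moles: n_R = 1 − X; n_Q = 2 − 2X; n_M = X; n_I = 4.88 (inert).
Total moles n_T = 7.88 − 2X.
Mole fractions y_i = n_i/n_T; K = p_M / (p_R p_Q^2) with p_i = y_i·P.
Setting this equal to 50.9 bar^-2 and taking the physical root (0 < X < 1) gives X = 0.722.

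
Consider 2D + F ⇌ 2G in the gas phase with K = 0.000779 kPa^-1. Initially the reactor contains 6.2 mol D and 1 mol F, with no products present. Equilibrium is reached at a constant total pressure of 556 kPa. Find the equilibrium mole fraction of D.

Basis: 1 mol F initially; let X = conversion of F. Extent ξ = X.
At extent ξ: n_D = 6.2 − 2X; n_F = 1 − X; n_G = 2X.
Total moles n_T = 7.2 − X.
y_i = n_i/n_T, p_i = y_i·P. K = p_G^2 / (p_D^2 p_F).
This yields a degree-3 equation in X; solving on (0,1), X = 0.480.
Then n_D = 5.24, n_T = 6.72, so y_D = 0.780.

y_D = 0.780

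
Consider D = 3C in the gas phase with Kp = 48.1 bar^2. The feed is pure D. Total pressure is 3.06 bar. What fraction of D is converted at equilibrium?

Basis: 1 mol D initially; let X = conversion of D. Extent ξ = X.
Species balance: n_D = 1 − X; n_C = 3X.
n_T = Σnᵢ = 1 + 2X.
y_i = n_i/n_T, p_i = y_i·P. Kp = p_C^3 / (p_D).
Equating to 48.1 bar^2 and solving on 0 < X < 1: X = 0.693.

X = 0.693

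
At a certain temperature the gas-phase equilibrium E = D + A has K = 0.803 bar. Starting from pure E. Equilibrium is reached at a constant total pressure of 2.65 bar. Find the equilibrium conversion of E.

Let X = conversion of E (basis 1 mol E); extent of reaction ξ = X.
Mole table: n_E = 1 − X; n_D = X; n_A = X.
Summing: n_T = 1 + X.
With p_i = (n_i/n_T)P, K = p_D p_A / (p_E).
Equating to 0.803 bar and solving on 0 < X < 1: X = 0.482.

X = 0.482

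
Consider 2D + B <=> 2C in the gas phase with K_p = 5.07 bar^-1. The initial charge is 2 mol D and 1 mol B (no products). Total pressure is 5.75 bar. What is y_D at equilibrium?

Take 2 mol D as basis and let X be its fractional conversion, so ξ = X.
At extent ξ: n_D = 2 − 2X; n_B = 1 − X; n_C = 2X.
Summing: n_T = 3 − X.
y_i = n_i/n_T, p_i = y_i·P. K_p = p_C^2 / (p_D^2 p_B).
Setting this equal to 5.07 bar^-1 and taking the physical root (0 < X < 1) gives X = 0.670.
Then n_D = 0.66, n_T = 2.33, so y_D = 0.283.

y_D = 0.283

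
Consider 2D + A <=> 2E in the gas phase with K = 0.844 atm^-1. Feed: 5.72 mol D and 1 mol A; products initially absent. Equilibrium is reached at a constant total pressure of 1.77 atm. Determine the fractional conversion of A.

X = 0.649

Let X = conversion of A (basis 1 mol A); extent of reaction ξ = X.
At extent ξ: n_D = 5.72 − 2X; n_A = 1 − X; n_E = 2X.
n_T = Σnᵢ = 6.72 − X.
With p_i = (n_i/n_T)P, K = p_E^2 / (p_D^2 p_A).
Equating to 0.844 atm^-1 and solving on 0 < X < 1: X = 0.649.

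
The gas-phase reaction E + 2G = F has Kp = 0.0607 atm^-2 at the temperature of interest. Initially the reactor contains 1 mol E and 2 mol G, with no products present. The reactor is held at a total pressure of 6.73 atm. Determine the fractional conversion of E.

X = 0.436

Basis: 1 mol E initially; let X = conversion of E. Extent ξ = X.
At extent ξ: n_E = 1 − X; n_G = 2 − 2X; n_F = X.
Total moles n_T = 3 − 2X.
Mole fractions y_i = n_i/n_T; Kp = p_F / (p_E p_G^2) with p_i = y_i·P.
Equating to 0.0607 atm^-2 and solving on 0 < X < 1: X = 0.436.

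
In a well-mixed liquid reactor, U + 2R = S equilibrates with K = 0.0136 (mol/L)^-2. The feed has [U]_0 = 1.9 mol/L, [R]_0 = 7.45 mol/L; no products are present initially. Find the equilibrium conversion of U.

Let X = conversion of U; extent ξ = 1.9·X mol/L.
Concentrations: [U] = 1.9 − 1.9X; [R] = 7.45 − 3.8X; [S] = 1.9X.
K = [S] / ([U] [R]^2).
This equals 0.0136 at X = 0.340 (the root in 0 < X < 1).

X = 0.340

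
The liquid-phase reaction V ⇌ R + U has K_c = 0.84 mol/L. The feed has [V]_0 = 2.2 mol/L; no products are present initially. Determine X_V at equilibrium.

Let X = conversion of V; extent ξ = 2.2·X mol/L.
Concentrations: [V] = 2.2 − 2.2X; [R] = 2.2X; [U] = 2.2X.
K_c = [R] [U] / ([V]).
Solving K_c = 0.84 for X ∈ (0,1): X = 0.456.

X = 0.456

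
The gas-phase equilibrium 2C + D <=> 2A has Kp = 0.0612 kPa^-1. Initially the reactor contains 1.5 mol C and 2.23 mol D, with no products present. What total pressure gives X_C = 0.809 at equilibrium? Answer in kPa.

Basis: 1.5 mol C initially; let X = conversion of C. Extent ξ = 0.75X.
Moles: n_C = 1.5 − 1.5X; n_D = 2.23 − 0.75X; n_A = 1.5X.
n_T = Σnᵢ = 3.73 − 0.75X.
Kp = p_A^2 / (p_C^2 p_D) with p_i = (n_i/n_T)·P.
At X = 0.809: the mole-fraction product g(X) = Π y_i^ν_i = 34.52. Since Kp = g(X)·P^{-1}, P = (g/Kp)^(1/1) = (34.52/0.0612)^(1/1) = 564 kPa.

P = 564 kPa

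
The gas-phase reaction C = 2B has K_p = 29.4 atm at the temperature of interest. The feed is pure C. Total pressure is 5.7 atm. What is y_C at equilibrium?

y_C = 0.143

Let X = conversion of C (basis 1 mol C); extent of reaction ξ = X.
At extent ξ: n_C = 1 − X; n_B = 2X.
n_T = Σnᵢ = 1 + X.
y_i = n_i/n_T, p_i = y_i·P. K_p = p_B^2 / (p_C).
This yields a degree-2 equation in X; solving on (0,1), X = 0.750.
Then n_C = 0.25, n_T = 1.75, so y_C = 0.143.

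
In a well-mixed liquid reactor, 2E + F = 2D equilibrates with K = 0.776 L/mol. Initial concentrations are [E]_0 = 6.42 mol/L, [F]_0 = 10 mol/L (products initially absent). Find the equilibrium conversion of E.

X = 0.710

Let X = conversion of E; extent ξ = 6.42X/2 mol/L.
Concentrations: [E] = 6.42 − 6.42X; [F] = 10 − 3.21X; [D] = 6.42X.
K = [D]^2 / ([E]^2 [F]).
Solving K = 0.776 for X ∈ (0,1): X = 0.710.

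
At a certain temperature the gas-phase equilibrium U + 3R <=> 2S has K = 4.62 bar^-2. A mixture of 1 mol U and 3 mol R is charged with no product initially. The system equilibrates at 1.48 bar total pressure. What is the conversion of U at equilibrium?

X = 0.559

Basis: 1 mol U initially; let X = conversion of U. Extent ξ = X.
Mole table: n_U = 1 − X; n_R = 3 − 3X; n_S = 2X.
n_T = Σnᵢ = 4 − 2X.
With p_i = (n_i/n_T)P, K = p_S^2 / (p_U p_R^3).
Setting this equal to 4.62 bar^-2 and taking the physical root (0 < X < 1) gives X = 0.559.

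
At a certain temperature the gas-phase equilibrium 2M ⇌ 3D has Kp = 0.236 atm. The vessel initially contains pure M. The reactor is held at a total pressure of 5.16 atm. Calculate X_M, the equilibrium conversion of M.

X = 0.211

Take 1 mol M as basis and let X be its fractional conversion, so ξ = 0.5X.
Moles: n_M = 1 − X; n_D = 1.5X.
Summing: n_T = 1 + 0.5X.
With p_i = (n_i/n_T)P, Kp = p_D^3 / (p_M^2).
Substituting and setting equal to 0.236 atm gives a polynomial in X; the root in (0,1) is X = 0.211.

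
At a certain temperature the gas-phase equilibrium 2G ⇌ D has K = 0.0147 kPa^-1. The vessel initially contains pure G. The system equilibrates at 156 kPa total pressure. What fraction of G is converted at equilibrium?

Let X = conversion of G (basis 1 mol G); extent of reaction ξ = 0.5X.
Moles: n_G = 1 − X; n_D = 0.5X.
Total moles n_T = 1 − 0.5X.
With p_i = (n_i/n_T)P, K = p_D / (p_G^2).
Setting this equal to 0.0147 kPa^-1 and taking the physical root (0 < X < 1) gives X = 0.686.

X = 0.686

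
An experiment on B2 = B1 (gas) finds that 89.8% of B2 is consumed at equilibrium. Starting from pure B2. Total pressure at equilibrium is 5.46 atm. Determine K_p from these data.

K_p = 8.8

Basis: 1 mol B2 initially; let X = conversion of B2. Extent ξ = X.
Mole table: n_B2 = 1 − X; n_B1 = X.
n_T stays at 1 (no change in mole number).
At X = 0.898: n_B2 = 0.102, n_B1 = 0.898, n_T = 1.
p_i = (n_i/n_T)·P. K_p = p_B1 / (p_B2) = 8.8.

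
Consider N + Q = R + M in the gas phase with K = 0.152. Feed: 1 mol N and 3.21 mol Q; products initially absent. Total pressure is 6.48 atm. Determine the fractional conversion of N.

Let X = conversion of N (basis 1 mol N); extent of reaction ξ = X.
At extent ξ: n_N = 1 − X; n_Q = 3.21 − X; n_R = X; n_M = X.
Total moles n_T = 4.21 (Δν = 0, constant).
With p_i = (n_i/n_T)P, K = p_R p_M / (p_N p_Q).
This yields a degree-2 equation in X; solving on (0,1), X = 0.470.

X = 0.470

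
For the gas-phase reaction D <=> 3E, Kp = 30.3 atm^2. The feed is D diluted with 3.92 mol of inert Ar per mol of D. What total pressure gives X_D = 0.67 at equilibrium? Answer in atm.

P = 6.95 atm

Take 1 mol D as basis and let X be its fractional conversion, so ξ = X.
Mole table: n_D = 1 − X; n_E = 3X; n_I = 3.92 (inert).
Total moles n_T = 4.92 + 2X.
Kp = p_E^3 / (p_D) with p_i = (n_i/n_T)·P.
At X = 0.67: the mole-fraction product g(X) = Π y_i^ν_i = 0.628. Since Kp = g(X)·P^{2}, P = (Kp/g)^(1/2) = (30.3/0.628)^(1/2) = 6.95 atm.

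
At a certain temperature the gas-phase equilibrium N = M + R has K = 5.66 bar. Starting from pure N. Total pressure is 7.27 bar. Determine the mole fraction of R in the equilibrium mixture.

Take 1 mol N as basis and let X be its fractional conversion, so ξ = X.
Species balance: n_N = 1 − X; n_M = X; n_R = X.
Total moles n_T = 1 + X.
y_i = n_i/n_T, p_i = y_i·P. K = p_M p_R / (p_N).
Substituting and setting equal to 5.66 bar gives a polynomial in X; the root in (0,1) is X = 0.662.
Then n_R = 0.662, n_T = 1.66, so y_R = 0.398.

y_R = 0.398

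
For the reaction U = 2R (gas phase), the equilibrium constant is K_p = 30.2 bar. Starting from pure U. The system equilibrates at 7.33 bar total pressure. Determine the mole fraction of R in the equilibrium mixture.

Take 1 mol U as basis and let X be its fractional conversion, so ξ = X.
Species balance: n_U = 1 − X; n_R = 2X.
Total moles n_T = 1 + X.
y_i = n_i/n_T, p_i = y_i·P. K_p = p_R^2 / (p_U).
This yields a degree-2 equation in X; solving on (0,1), X = 0.712.
Then n_R = 1.42, n_T = 1.71, so y_R = 0.832.

y_R = 0.832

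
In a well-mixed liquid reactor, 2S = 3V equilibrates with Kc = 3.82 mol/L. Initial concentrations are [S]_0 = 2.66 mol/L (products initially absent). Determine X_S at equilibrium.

X = 0.484

Let X = conversion of S; extent ξ = 2.66X/2 mol/L.
Concentrations: [S] = 2.66 − 2.66X; [V] = 3.99X.
Kc = [V]^3 / ([S]^2).
Equating to 3.82 mol/L: the physical root is X = 0.484.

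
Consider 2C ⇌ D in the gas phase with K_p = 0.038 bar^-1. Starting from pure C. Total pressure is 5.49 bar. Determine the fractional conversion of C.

X = 0.262

Take 1 mol C as basis and let X be its fractional conversion, so ξ = 0.5X.
Moles: n_C = 1 − X; n_D = 0.5X.
Total moles n_T = 1 − 0.5X.
y_i = n_i/n_T, p_i = y_i·P. K_p = p_D / (p_C^2).
This yields a degree-2 equation in X; solving on (0,1), X = 0.262.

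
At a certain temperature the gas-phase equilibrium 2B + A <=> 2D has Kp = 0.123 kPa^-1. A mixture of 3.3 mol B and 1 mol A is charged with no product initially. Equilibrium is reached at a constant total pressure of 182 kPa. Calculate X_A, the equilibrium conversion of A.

X = 0.836

Let X = conversion of A (basis 1 mol A); extent of reaction ξ = X.
Moles: n_B = 3.3 − 2X; n_A = 1 − X; n_D = 2X.
Summing: n_T = 4.3 − X.
Mole fractions y_i = n_i/n_T; Kp = p_D^2 / (p_B^2 p_A) with p_i = y_i·P.
Setting this equal to 0.123 kPa^-1 and taking the physical root (0 < X < 1) gives X = 0.836.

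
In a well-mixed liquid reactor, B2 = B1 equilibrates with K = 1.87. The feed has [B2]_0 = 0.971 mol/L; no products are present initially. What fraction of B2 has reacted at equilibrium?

X = 0.652

Let X = conversion of B2; extent ξ = 0.971·X mol/L.
Concentrations: [B2] = 0.971 − 0.971X; [B1] = 0.971X.
K = [B1] / ([B2]).
Equating to 1.87: the physical root is X = 0.652.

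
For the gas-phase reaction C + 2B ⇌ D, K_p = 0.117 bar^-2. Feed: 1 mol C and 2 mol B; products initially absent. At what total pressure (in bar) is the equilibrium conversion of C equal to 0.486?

Basis: 1 mol C initially; let X = conversion of C. Extent ξ = X.
Moles: n_C = 1 − X; n_B = 2 − 2X; n_D = X.
n_T = Σnᵢ = 3 − 2X.
K_p = p_D / (p_C p_B^2) with p_i = (n_i/n_T)·P.
At X = 0.486: the mole-fraction product g(X) = Π y_i^ν_i = 3.68. Since K_p = g(X)·P^{-2}, P = (g/K_p)^(1/2) = (3.68/0.117)^(1/2) = 5.61 bar.

P = 5.61 bar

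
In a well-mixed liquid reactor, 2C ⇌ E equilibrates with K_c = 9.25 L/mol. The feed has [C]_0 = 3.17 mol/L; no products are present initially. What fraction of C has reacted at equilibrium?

X = 0.878

Let X = conversion of C; extent ξ = 3.17X/2 mol/L.
Concentrations: [C] = 3.17 − 3.17X; [E] = 1.58X.
K_c = [E] / ([C]^2).
Equating to 9.25 L/mol: the physical root is X = 0.878.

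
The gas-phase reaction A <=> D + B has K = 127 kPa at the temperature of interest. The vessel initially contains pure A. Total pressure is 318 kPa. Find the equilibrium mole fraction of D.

y_D = 0.348

Let X = conversion of A (basis 1 mol A); extent of reaction ξ = X.
Species balance: n_A = 1 − X; n_D = X; n_B = X.
Total moles n_T = 1 + X.
y_i = n_i/n_T, p_i = y_i·P. K = p_D p_B / (p_A).
Equating to 127 kPa and solving on 0 < X < 1: X = 0.534.
Then n_D = 0.534, n_T = 1.53, so y_D = 0.348.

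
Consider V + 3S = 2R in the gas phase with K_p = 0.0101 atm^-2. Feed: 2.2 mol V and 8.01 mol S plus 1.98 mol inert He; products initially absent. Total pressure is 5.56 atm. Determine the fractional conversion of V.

Basis: 2.2 mol V initially; let X = conversion of V. Extent ξ = 2.2X.
Species balance: n_V = 2.2 − 2.2X; n_S = 8.01 − 6.6X; n_R = 4.4X; n_I = 1.98 (inert).
Summing: n_T = 12.2 − 4.4X.
Mole fractions y_i = n_i/n_T; K_p = p_R^2 / (p_V p_S^3) with p_i = y_i·P.
Setting this equal to 0.0101 atm^-2 and taking the physical root (0 < X < 1) gives X = 0.240.

X = 0.240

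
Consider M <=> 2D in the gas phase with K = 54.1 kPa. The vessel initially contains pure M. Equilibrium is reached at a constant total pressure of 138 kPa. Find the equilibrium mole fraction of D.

Take 1 mol M as basis and let X be its fractional conversion, so ξ = X.
Species balance: n_M = 1 − X; n_D = 2X.
n_T = Σnᵢ = 1 + X.
y_i = n_i/n_T, p_i = y_i·P. K = p_D^2 / (p_M).
Equating to 54.1 kPa and solving on 0 < X < 1: X = 0.299.
Then n_D = 0.598, n_T = 1.3, so y_D = 0.460.

y_D = 0.460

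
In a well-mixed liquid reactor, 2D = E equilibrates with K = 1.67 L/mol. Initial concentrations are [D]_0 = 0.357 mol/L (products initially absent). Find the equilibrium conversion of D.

Let X = conversion of D; extent ξ = 0.357X/2 mol/L.
Concentrations: [D] = 0.357 − 0.357X; [E] = 0.178X.
K = [E] / ([D]^2).
Equating to 1.67 L/mol: the physical root is X = 0.412.

X = 0.412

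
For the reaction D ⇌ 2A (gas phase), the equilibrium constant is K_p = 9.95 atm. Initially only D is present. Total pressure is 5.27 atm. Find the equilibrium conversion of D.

Basis: 1 mol D initially; let X = conversion of D. Extent ξ = X.
Mole table: n_D = 1 − X; n_A = 2X.
Total moles n_T = 1 + X.
y_i = n_i/n_T, p_i = y_i·P. K_p = p_A^2 / (p_D).
This yields a degree-2 equation in X; solving on (0,1), X = 0.566.

X = 0.566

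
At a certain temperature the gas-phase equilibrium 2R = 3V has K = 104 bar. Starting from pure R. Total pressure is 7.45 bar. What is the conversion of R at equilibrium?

X = 0.735

Let X = conversion of R (basis 1 mol R); extent of reaction ξ = 0.5X.
At extent ξ: n_R = 1 − X; n_V = 1.5X.
Summing: n_T = 1 + 0.5X.
Mole fractions y_i = n_i/n_T; K = p_V^3 / (p_R^2) with p_i = y_i·P.
Setting this equal to 104 bar and taking the physical root (0 < X < 1) gives X = 0.735.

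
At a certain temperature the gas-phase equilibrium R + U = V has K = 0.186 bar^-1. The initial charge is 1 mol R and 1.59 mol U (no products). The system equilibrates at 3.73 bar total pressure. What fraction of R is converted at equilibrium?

X = 0.282

Take 1 mol R as basis and let X be its fractional conversion, so ξ = X.
Species balance: n_R = 1 − X; n_U = 1.59 − X; n_V = X.
n_T = Σnᵢ = 2.59 − X.
y_i = n_i/n_T, p_i = y_i·P. K = p_V / (p_R p_U).
Setting this equal to 0.186 bar^-1 and taking the physical root (0 < X < 1) gives X = 0.282.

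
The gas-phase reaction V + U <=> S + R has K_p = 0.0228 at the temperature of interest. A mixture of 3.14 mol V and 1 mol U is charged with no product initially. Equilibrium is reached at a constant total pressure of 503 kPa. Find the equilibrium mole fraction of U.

y_U = 0.187

Let X = conversion of U (basis 1 mol U); extent of reaction ξ = X.
Species balance: n_V = 3.14 − X; n_U = 1 − X; n_S = X; n_R = X.
Since Δν = 0, n_T = 4.14 throughout.
With p_i = (n_i/n_T)P, K_p = p_S p_R / (p_V p_U).
This yields a degree-2 equation in X; solving on (0,1), X = 0.227.
Then n_U = 0.773, n_T = 4.14, so y_U = 0.187.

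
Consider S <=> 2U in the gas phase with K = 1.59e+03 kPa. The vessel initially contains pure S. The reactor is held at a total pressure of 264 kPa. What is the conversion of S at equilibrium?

Take 1 mol S as basis and let X be its fractional conversion, so ξ = X.
Moles: n_S = 1 − X; n_U = 2X.
Summing: n_T = 1 + X.
Mole fractions y_i = n_i/n_T; K = p_U^2 / (p_S) with p_i = y_i·P.
This yields a degree-2 equation in X; solving on (0,1), X = 0.775.

X = 0.775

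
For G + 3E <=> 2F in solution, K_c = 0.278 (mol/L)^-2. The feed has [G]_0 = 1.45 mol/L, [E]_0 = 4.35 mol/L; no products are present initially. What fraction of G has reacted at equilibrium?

Let X = conversion of G; extent ξ = 1.45·X mol/L.
Concentrations: [G] = 1.45 − 1.45X; [E] = 4.35 − 4.35X; [F] = 2.9X.
K_c = [F]^2 / ([G] [E]^3).
Setting equal to 0.278 and solving for X on (0,1) gives X = 0.499.

X = 0.499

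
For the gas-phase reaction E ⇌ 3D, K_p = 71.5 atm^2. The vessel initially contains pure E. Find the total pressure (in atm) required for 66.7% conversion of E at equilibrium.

Basis: 1 mol E initially; let X = conversion of E. Extent ξ = X.
Mole table: n_E = 1 − X; n_D = 3X.
Total moles n_T = 1 + 2X.
K_p = p_D^3 / (p_E) with p_i = (n_i/n_T)·P.
At X = 0.667: the mole-fraction product g(X) = Π y_i^ν_i = 4.417. Since K_p = g(X)·P^{2}, P = (K_p/g)^(1/2) = (71.5/4.417)^(1/2) = 4.02 atm.

P = 4.02 atm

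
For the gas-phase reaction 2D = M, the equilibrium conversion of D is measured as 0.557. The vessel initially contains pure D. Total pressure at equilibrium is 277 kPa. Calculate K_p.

Take 1 mol D as basis and let X be its fractional conversion, so ξ = 0.5X.
Mole table: n_D = 1 − X; n_M = 0.5X.
Summing: n_T = 1 − 0.5X.
At X = 0.557: n_D = 0.443, n_M = 0.279, n_T = 0.722.
p_i = (n_i/n_T)·P. K_p = p_M / (p_D^2) = 0.0037 kPa^-1.

K_p = 0.0037 kPa^-1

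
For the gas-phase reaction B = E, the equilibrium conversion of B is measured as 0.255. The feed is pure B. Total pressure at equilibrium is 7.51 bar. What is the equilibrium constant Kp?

Take 1 mol B as basis and let X be its fractional conversion, so ξ = X.
Mole table: n_B = 1 − X; n_E = X.
n_T stays at 1 (no change in mole number).
At X = 0.255: n_B = 0.745, n_E = 0.255, n_T = 1.
p_i = (n_i/n_T)·P. Kp = p_E / (p_B) = 0.342.

Kp = 0.342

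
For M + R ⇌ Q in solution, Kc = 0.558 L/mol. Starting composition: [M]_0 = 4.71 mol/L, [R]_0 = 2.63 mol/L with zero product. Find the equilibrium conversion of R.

X = 0.630

Let X = conversion of R; extent ξ = 2.63·X mol/L.
Concentrations: [M] = 4.71 − 2.63X; [R] = 2.63 − 2.63X; [Q] = 2.63X.
Kc = [Q] / ([M] [R]).
Setting equal to 0.558 and solving for X on (0,1) gives X = 0.630.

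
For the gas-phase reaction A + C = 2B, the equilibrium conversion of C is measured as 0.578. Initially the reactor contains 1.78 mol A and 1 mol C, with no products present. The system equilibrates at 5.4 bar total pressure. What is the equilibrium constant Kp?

Kp = 2.63

Let X = conversion of C (basis 1 mol C); extent of reaction ξ = X.
Mole table: n_A = 1.78 − X; n_C = 1 − X; n_B = 2X.
n_T stays at 2.78 (no change in mole number).
At X = 0.578: n_A = 1.2, n_C = 0.422, n_B = 1.16, n_T = 2.78.
p_i = (n_i/n_T)·P. Kp = p_B^2 / (p_A p_C) = 2.63.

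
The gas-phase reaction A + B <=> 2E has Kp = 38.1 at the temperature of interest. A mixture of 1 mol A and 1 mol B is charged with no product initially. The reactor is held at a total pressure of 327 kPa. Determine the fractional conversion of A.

Basis: 1 mol A initially; let X = conversion of A. Extent ξ = X.
Mole table: n_A = 1 − X; n_B = 1 − X; n_E = 2X.
Since Δν = 0, n_T = 2 throughout.
With p_i = (n_i/n_T)P, Kp = p_E^2 / (p_A p_B).
This yields a degree-2 equation in X; solving on (0,1), X = 0.755.

X = 0.755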